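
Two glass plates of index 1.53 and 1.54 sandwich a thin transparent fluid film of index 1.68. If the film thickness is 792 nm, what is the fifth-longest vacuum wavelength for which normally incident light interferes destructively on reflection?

At the upper boundary (n = 1.53 to n = 1.68) the reflected ray undergoes a half-wave phase shift.
Bottom surface (1.68 → 1.54): reflection off a lower-index medium gives no phase shift.
The two reflections differ by half a wavelength.
So the condition for destructive reflection is 2 n t = m λ.
λ = 2 n t / m. The fifth-longest wavelength is m = 5: λ = 2 × 1.68 × 792 / 5.00 = 532 nm.

532 nm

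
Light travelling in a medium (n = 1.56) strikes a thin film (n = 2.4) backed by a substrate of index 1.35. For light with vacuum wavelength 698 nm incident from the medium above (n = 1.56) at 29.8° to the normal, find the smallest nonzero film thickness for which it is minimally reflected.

154 nm

Ray reflecting at the top interface goes from n = 1.56 toward n = 2.4: a half-wave phase shift.
At the lower boundary (n = 2.4 to n = 1.35) the reflected ray undergoes no phase shift.
Net: one phase inversion between the two reflected rays.
So the condition for destructive reflection is 2 n t cos θ_r = m λ.
Snell's law: 1.56 sin 29.8° = 2.4 sin θ_r → sin θ_r = 0.323, cos θ_r = 0.946.
Minimum nonzero at m = 1: t = λ / (2 n cos θ_r) = 698 / (2 × 2.4 × 0.946) = 154 nm.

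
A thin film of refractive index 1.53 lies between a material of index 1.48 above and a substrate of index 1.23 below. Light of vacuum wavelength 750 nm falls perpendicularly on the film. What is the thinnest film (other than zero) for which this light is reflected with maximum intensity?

At the upper boundary (n = 1.48 to n = 1.53) the reflected ray undergoes a half-wave phase shift.
Bottom surface (1.53 → 1.23): reflection off a lower-index medium gives no phase shift.
Exactly one π shift → a net half-wave offset.
With one net inversion, constructive interference in reflection requires 2 n t = (m + ½) λ.
Minimum at m = 0: t = λ / (4 n) = 750 / (4 × 1.53) = 123 nm.

123 nm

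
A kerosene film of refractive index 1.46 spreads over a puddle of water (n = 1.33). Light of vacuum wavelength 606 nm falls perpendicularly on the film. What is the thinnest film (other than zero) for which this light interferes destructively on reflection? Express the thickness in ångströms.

Top surface (1.0 → 1.46): reflection off a higher-index medium gives a half-wave phase shift.
Ray reflecting at the bottom interface goes from n = 1.46 toward n = 1.33: no phase shift.
The two reflections differ by half a wavelength.
For weak reflection here: 2 n t = m λ.
Minimum nonzero at m = 1: t = λ / (2 n) = 606 / (2 × 1.46) = 208 nm.

2075 Å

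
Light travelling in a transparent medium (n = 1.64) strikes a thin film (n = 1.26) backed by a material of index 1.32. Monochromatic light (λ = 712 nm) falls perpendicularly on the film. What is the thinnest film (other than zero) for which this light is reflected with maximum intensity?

Ray reflecting at the top interface goes from n = 1.64 toward n = 1.26: no phase shift.
Bottom surface (1.26 → 1.32): reflection off a higher-index medium gives a half-wave phase shift.
Exactly one π shift → a net half-wave offset.
For maximum reflection here: 2 n t = (m + ½) λ.
Minimum at m = 0: t = λ / (4 n) = 712 / (4 × 1.26) = 141 nm.

141 nm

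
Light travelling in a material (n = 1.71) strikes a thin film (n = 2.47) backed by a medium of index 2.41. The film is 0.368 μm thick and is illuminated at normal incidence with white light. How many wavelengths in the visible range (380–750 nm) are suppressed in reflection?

At the upper boundary (n = 1.71 to n = 2.47) the reflected ray undergoes a half-wave phase shift.
At the lower boundary (n = 2.47 to n = 2.41) the reflected ray undergoes no phase shift.
Exactly one π shift → a net half-wave offset.
So the condition for destructive reflection is 2 n t = m λ.
λ = 2 n t / m = 1818 / m nm.
m=2: 909 nm (IR); m=3: 606 nm (visible); m=4: 454 nm (visible); m=5: 364 nm (UV).

2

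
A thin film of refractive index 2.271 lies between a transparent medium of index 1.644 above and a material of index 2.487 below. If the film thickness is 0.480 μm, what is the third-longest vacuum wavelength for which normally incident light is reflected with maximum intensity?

727 nm

At the upper boundary (n = 1.644 to n = 2.271) the reflected ray undergoes a half-wave phase shift.
Bottom surface (2.271 → 2.487): reflection off a higher-index medium gives a half-wave phase shift.
Net: no relative phase inversion (both shifts match).
So the condition for constructive reflection is 2 n t = m λ.
λ = 2 n t / m. The third-longest wavelength is m = 3: λ = 2 × 2.271 × 480 / 3.00 = 727 nm.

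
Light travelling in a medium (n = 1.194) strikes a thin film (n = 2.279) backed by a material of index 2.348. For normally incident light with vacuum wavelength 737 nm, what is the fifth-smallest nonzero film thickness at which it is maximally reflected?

At the upper boundary (n = 1.194 to n = 2.279) the reflected ray undergoes a half-wave phase shift.
At the lower boundary (n = 2.279 to n = 2.348) the reflected ray undergoes a half-wave phase shift.
Zero or two π shifts → no net half-wave offset.
With no net inversion, constructive interference in reflection requires 2 n t = m λ.
The fifth-smallest nonzero thickness corresponds to m = 5: t = m λ / (2 n) = 5.00 × 737 / (2 × 2.279) = 808 nm.

808 nm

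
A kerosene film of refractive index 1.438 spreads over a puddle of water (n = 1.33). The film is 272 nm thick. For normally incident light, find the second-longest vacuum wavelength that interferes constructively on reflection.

522 nm

At the upper boundary (n = 1.0 to n = 1.438) the reflected ray undergoes a half-wave phase shift.
Bottom surface (1.438 → 1.33): reflection off a lower-index medium gives no phase shift.
The two reflections differ by half a wavelength.
For strong reflection here: 2 n t = (m + ½) λ.
λ = 2 n t / (m + ½). The second-longest wavelength is m = 1: λ = 2 × 1.438 × 272 / 1.50 = 522 nm.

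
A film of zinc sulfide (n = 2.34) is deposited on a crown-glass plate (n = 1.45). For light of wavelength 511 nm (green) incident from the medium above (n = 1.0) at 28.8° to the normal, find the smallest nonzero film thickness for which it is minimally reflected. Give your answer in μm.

Top surface (1.0 → 2.34): reflection off a higher-index medium gives a half-wave phase shift.
At the lower boundary (n = 2.34 to n = 1.45) the reflected ray undergoes no phase shift.
Exactly one π shift → a net half-wave offset.
For weak reflection here: 2 n t cos θ_r = m λ.
Snell's law: 1.0 sin 28.8° = 2.34 sin θ_r → sin θ_r = 0.206, cos θ_r = 0.979.
Minimum nonzero at m = 1: t = λ / (2 n cos θ_r) = 511 / (2 × 2.34 × 0.979) = 112 nm.

0.112 μm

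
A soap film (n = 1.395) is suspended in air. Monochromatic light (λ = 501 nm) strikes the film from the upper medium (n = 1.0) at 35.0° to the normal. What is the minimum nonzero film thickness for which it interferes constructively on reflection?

Top surface (1.0 → 1.395): reflection off a higher-index medium gives a half-wave phase shift.
At the lower boundary (n = 1.395 to n = 1.0) the reflected ray undergoes no phase shift.
Exactly one π shift → a net half-wave offset.
With one net inversion, constructive interference in reflection requires 2 n t cos θ_r = (m + ½) λ.
Snell's law: 1.0 sin 35.0° = 1.395 sin θ_r → sin θ_r = 0.411, cos θ_r = 0.912.
Minimum at m = 0: t = λ / (4 n cos θ_r) = 501 / (4 × 1.395 × 0.912) = 98.5 nm.

98.5 nm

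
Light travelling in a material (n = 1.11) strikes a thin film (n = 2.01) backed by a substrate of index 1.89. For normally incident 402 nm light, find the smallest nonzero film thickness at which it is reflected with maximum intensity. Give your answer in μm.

0.0500 μm

Ray reflecting at the top interface goes from n = 1.11 toward n = 2.01: a half-wave phase shift.
Bottom surface (2.01 → 1.89): reflection off a lower-index medium gives no phase shift.
The two reflections differ by half a wavelength.
With one net inversion, constructive interference in reflection requires 2 n t = (m + ½) λ.
Minimum at m = 0: t = λ / (4 n) = 402 / (4 × 2.01) = 50.0 nm.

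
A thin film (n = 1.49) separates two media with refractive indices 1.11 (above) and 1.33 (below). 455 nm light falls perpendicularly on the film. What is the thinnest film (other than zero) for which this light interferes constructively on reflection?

76.3 nm

Ray reflecting at the top interface goes from n = 1.11 toward n = 1.49: a half-wave phase shift.
At the lower boundary (n = 1.49 to n = 1.33) the reflected ray undergoes no phase shift.
Exactly one π shift → a net half-wave offset.
With one net inversion, constructive interference in reflection requires 2 n t = (m + ½) λ.
Minimum at m = 0: t = λ / (4 n) = 455 / (4 × 1.49) = 76.3 nm.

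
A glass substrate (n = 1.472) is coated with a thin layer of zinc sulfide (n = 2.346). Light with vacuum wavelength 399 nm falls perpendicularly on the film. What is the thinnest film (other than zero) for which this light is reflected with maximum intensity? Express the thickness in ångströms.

Top surface (1.0 → 2.346): reflection off a higher-index medium gives a half-wave phase shift.
Bottom surface (2.346 → 1.472): reflection off a lower-index medium gives no phase shift.
Exactly one π shift → a net half-wave offset.
For bright reflection here: 2 n t = (m + ½) λ.
Minimum at m = 0: t = λ / (4 n) = 399 / (4 × 2.346) = 42.5 nm.

425 Å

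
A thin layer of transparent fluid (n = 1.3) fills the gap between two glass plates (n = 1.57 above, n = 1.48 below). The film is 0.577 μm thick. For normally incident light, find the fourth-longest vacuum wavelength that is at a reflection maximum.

At the upper boundary (n = 1.57 to n = 1.3) the reflected ray undergoes no phase shift.
Bottom surface (1.3 → 1.48): reflection off a higher-index medium gives a half-wave phase shift.
Net: one phase inversion between the two reflected rays.
For maximum reflection here: 2 n t = (m + ½) λ.
λ = 2 n t / (m + ½). The fourth-longest wavelength is m = 3: λ = 2 × 1.3 × 577 / 3.50 = 429 nm.

429 nm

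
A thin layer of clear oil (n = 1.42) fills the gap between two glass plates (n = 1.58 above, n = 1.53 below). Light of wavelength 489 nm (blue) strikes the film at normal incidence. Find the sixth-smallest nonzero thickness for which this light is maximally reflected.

947 nm

Top surface (1.58 → 1.42): reflection off a lower-index medium gives no phase shift.
At the lower boundary (n = 1.42 to n = 1.53) the reflected ray undergoes a half-wave phase shift.
The two reflections differ by half a wavelength.
So the condition for constructive reflection is 2 n t = (m + ½) λ.
The sixth-smallest nonzero thickness corresponds to m = 5: t = (m + ½) λ / (2 n) = 5.50 × 489 / (2 × 1.42) = 947 nm.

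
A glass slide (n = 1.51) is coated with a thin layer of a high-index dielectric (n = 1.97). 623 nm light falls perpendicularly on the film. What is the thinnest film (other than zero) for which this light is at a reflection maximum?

79.1 nm

Top surface (1.0 → 1.97): reflection off a higher-index medium gives a half-wave phase shift.
At the lower boundary (n = 1.97 to n = 1.51) the reflected ray undergoes no phase shift.
Net: one phase inversion between the two reflected rays.
So the condition for constructive reflection is 2 n t = (m + ½) λ.
Minimum at m = 0: t = λ / (4 n) = 623 / (4 × 1.97) = 79.1 nm.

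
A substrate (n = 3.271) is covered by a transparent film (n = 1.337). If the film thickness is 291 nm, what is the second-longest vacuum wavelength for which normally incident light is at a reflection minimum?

Top surface (1.0 → 1.337): reflection off a higher-index medium gives a half-wave phase shift.
Ray reflecting at the bottom interface goes from n = 1.337 toward n = 3.271: a half-wave phase shift.
Zero or two π shifts → no net half-wave offset.
For weak reflection here: 2 n t = (m + ½) λ.
λ = 2 n t / (m + ½). The second-longest wavelength is m = 1: λ = 2 × 1.337 × 291 / 1.50 = 519 nm.

519 nm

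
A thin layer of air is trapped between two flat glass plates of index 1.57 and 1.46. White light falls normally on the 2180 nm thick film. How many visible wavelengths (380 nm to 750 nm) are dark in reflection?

Top surface (1.57 → 1.0): reflection off a lower-index medium gives no phase shift.
At the lower boundary (n = 1.0 to n = 1.46) the reflected ray undergoes a half-wave phase shift.
Net: one phase inversion between the two reflected rays.
So the condition for destructive reflection is 2 n t = m λ.
λ = 2 n t / m = 4360 / m nm.
m=5: 872 nm (IR); m=6: 727 nm (visible); m=7: 623 nm (visible); m=8: 545 nm (visible); m=9: 484 nm (visible); m=10: 436 nm (visible); m=11: 396 nm (visible); m=12: 363 nm (UV).

6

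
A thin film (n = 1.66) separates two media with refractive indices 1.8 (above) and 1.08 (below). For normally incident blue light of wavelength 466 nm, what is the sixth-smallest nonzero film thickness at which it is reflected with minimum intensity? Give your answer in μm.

0.772 μm

Top surface (1.8 → 1.66): reflection off a lower-index medium gives no phase shift.
Bottom surface (1.66 → 1.08): reflection off a lower-index medium gives no phase shift.
Net: no relative phase inversion (both shifts match).
With no net inversion, destructive interference in reflection requires 2 n t = (m + ½) λ.
The sixth-smallest nonzero thickness corresponds to m = 5: t = (m + ½) λ / (2 n) = 5.50 × 466 / (2 × 1.66) = 772 nm.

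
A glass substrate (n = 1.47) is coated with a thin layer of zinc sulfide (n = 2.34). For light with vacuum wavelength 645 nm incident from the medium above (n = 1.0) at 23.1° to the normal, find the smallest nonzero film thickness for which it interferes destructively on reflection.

Top surface (1.0 → 2.34): reflection off a higher-index medium gives a half-wave phase shift.
Ray reflecting at the bottom interface goes from n = 2.34 toward n = 1.47: no phase shift.
Exactly one π shift → a net half-wave offset.
With one net inversion, destructive interference in reflection requires 2 n t cos θ_r = m λ.
Snell's law: 1.0 sin 23.1° = 2.34 sin θ_r → sin θ_r = 0.168, cos θ_r = 0.986.
Minimum nonzero at m = 1: t = λ / (2 n cos θ_r) = 645 / (2 × 2.34 × 0.986) = 140 nm.

140 nm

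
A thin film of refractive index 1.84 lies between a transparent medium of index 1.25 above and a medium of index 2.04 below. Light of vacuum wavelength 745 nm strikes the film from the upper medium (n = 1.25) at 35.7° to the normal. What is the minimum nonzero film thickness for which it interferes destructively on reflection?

Top surface (1.25 → 1.84): reflection off a higher-index medium gives a half-wave phase shift.
Ray reflecting at the bottom interface goes from n = 1.84 toward n = 2.04: a half-wave phase shift.
Zero or two π shifts → no net half-wave offset.
So the condition for destructive reflection is 2 n t cos θ_r = (m + ½) λ.
Snell's law: 1.25 sin 35.7° = 1.84 sin θ_r → sin θ_r = 0.396, cos θ_r = 0.918.
Minimum at m = 0: t = λ / (4 n cos θ_r) = 745 / (4 × 1.84 × 0.918) = 110 nm.

110 nm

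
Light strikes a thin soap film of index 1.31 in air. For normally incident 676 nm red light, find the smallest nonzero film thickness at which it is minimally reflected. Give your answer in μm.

Ray reflecting at the top interface goes from n = 1.0 toward n = 1.31: a half-wave phase shift.
Ray reflecting at the bottom interface goes from n = 1.31 toward n = 1.0: no phase shift.
The two reflections differ by half a wavelength.
For weak reflection here: 2 n t = m λ.
Minimum nonzero at m = 1: t = λ / (2 n) = 676 / (2 × 1.31) = 258 nm.

0.258 μm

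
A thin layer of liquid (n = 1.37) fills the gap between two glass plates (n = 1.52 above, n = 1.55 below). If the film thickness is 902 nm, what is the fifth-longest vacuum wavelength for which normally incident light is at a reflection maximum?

549 nm

Top surface (1.52 → 1.37): reflection off a lower-index medium gives no phase shift.
Ray reflecting at the bottom interface goes from n = 1.37 toward n = 1.55: a half-wave phase shift.
Net: one phase inversion between the two reflected rays.
With one net inversion, constructive interference in reflection requires 2 n t = (m + ½) λ.
λ = 2 n t / (m + ½). The fifth-longest wavelength is m = 4: λ = 2 × 1.37 × 902 / 4.50 = 549 nm.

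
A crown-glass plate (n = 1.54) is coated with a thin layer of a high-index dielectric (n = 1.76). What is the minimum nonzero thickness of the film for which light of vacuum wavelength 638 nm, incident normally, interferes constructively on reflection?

90.6 nm

At the upper boundary (n = 1.0 to n = 1.76) the reflected ray undergoes a half-wave phase shift.
At the lower boundary (n = 1.76 to n = 1.54) the reflected ray undergoes no phase shift.
Exactly one π shift → a net half-wave offset.
For bright reflection here: 2 n t = (m + ½) λ.
Minimum at m = 0: t = λ / (4 n) = 638 / (4 × 1.76) = 90.6 nm.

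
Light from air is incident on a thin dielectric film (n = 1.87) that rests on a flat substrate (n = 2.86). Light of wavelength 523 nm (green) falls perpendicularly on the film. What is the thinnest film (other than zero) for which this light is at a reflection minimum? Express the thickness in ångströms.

Ray reflecting at the top interface goes from n = 1.0 toward n = 1.87: a half-wave phase shift.
At the lower boundary (n = 1.87 to n = 2.86) the reflected ray undergoes a half-wave phase shift.
The two reflections carry the same phase change, so no net offset.
So the condition for destructive reflection is 2 n t = (m + ½) λ.
Minimum at m = 0: t = λ / (4 n) = 523 / (4 × 1.87) = 69.9 nm.

699 Å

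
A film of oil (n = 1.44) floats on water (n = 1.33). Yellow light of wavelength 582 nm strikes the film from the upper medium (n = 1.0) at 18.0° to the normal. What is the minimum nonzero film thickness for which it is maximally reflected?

Top surface (1.0 → 1.44): reflection off a higher-index medium gives a half-wave phase shift.
Ray reflecting at the bottom interface goes from n = 1.44 toward n = 1.33: no phase shift.
Net: one phase inversion between the two reflected rays.
With one net inversion, constructive interference in reflection requires 2 n t cos θ_r = (m + ½) λ.
Snell's law: 1.0 sin 18.0° = 1.44 sin θ_r → sin θ_r = 0.215, cos θ_r = 0.977.
Minimum at m = 0: t = λ / (4 n cos θ_r) = 582 / (4 × 1.44 × 0.977) = 103 nm.

103 nm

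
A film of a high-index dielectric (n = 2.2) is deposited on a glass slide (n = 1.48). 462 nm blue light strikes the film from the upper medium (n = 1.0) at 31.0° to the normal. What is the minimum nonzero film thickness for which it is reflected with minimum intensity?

Ray reflecting at the top interface goes from n = 1.0 toward n = 2.2: a half-wave phase shift.
Ray reflecting at the bottom interface goes from n = 2.2 toward n = 1.48: no phase shift.
The two reflections differ by half a wavelength.
With one net inversion, destructive interference in reflection requires 2 n t cos θ_r = m λ.
Snell's law: 1.0 sin 31.0° = 2.2 sin θ_r → sin θ_r = 0.234, cos θ_r = 0.972.
Minimum nonzero at m = 1: t = λ / (2 n cos θ_r) = 462 / (2 × 2.2 × 0.972) = 108 nm.

108 nm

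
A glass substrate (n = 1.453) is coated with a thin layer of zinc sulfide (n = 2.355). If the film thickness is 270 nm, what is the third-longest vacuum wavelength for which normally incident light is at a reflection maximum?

At the upper boundary (n = 1.0 to n = 2.355) the reflected ray undergoes a half-wave phase shift.
Bottom surface (2.355 → 1.453): reflection off a lower-index medium gives no phase shift.
Exactly one π shift → a net half-wave offset.
For strong reflection here: 2 n t = (m + ½) λ.
λ = 2 n t / (m + ½). The third-longest wavelength is m = 2: λ = 2 × 2.355 × 270 / 2.50 = 509 nm.

509 nm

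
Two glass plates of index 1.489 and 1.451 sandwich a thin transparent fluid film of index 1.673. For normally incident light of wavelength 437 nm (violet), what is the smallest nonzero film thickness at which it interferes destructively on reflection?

131 nm

Ray reflecting at the top interface goes from n = 1.489 toward n = 1.673: a half-wave phase shift.
At the lower boundary (n = 1.673 to n = 1.451) the reflected ray undergoes no phase shift.
Net: one phase inversion between the two reflected rays.
So the condition for destructive reflection is 2 n t = m λ.
The smallest nonzero thickness corresponds to m = 1: t = m λ / (2 n) = 1.00 × 437 / (2 × 1.673) = 131 nm.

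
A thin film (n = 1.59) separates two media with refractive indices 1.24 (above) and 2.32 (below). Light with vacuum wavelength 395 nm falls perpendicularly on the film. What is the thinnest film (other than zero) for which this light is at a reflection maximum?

At the upper boundary (n = 1.24 to n = 1.59) the reflected ray undergoes a half-wave phase shift.
At the lower boundary (n = 1.59 to n = 2.32) the reflected ray undergoes a half-wave phase shift.
Net: no relative phase inversion (both shifts match).
For strong reflection here: 2 n t = m λ.
Minimum nonzero at m = 1: t = λ / (2 n) = 395 / (2 × 1.59) = 124 nm.

124 nm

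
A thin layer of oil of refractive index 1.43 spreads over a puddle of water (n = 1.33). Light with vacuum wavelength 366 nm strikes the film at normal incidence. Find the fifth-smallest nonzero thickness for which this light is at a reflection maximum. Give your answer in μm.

Top surface (1.0 → 1.43): reflection off a higher-index medium gives a half-wave phase shift.
Bottom surface (1.43 → 1.33): reflection off a lower-index medium gives no phase shift.
The two reflections differ by half a wavelength.
So the condition for constructive reflection is 2 n t = (m + ½) λ.
The fifth-smallest nonzero thickness corresponds to m = 4: t = (m + ½) λ / (2 n) = 4.50 × 366 / (2 × 1.43) = 576 nm.

0.576 μm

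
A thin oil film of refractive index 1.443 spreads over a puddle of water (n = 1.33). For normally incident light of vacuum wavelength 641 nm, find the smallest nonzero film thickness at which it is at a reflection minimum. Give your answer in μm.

At the upper boundary (n = 1.0 to n = 1.443) the reflected ray undergoes a half-wave phase shift.
Ray reflecting at the bottom interface goes from n = 1.443 toward n = 1.33: no phase shift.
The two reflections differ by half a wavelength.
So the condition for destructive reflection is 2 n t = m λ.
Minimum nonzero at m = 1: t = λ / (2 n) = 641 / (2 × 1.443) = 222 nm.

0.222 μm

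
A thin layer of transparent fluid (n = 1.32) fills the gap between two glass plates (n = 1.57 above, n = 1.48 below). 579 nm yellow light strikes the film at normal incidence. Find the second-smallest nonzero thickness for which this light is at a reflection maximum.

329 nm

At the upper boundary (n = 1.57 to n = 1.32) the reflected ray undergoes no phase shift.
At the lower boundary (n = 1.32 to n = 1.48) the reflected ray undergoes a half-wave phase shift.
The two reflections differ by half a wavelength.
With one net inversion, constructive interference in reflection requires 2 n t = (m + ½) λ.
The second-smallest nonzero thickness corresponds to m = 1: t = (m + ½) λ / (2 n) = 1.50 × 579 / (2 × 1.32) = 329 nm.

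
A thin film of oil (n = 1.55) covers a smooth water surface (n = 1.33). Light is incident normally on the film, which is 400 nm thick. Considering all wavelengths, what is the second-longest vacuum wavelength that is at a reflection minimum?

620 nm

At the upper boundary (n = 1.0 to n = 1.55) the reflected ray undergoes a half-wave phase shift.
At the lower boundary (n = 1.55 to n = 1.33) the reflected ray undergoes no phase shift.
The two reflections differ by half a wavelength.
So the condition for destructive reflection is 2 n t = m λ.
λ = 2 n t / m. The second-longest wavelength is m = 2: λ = 2 × 1.55 × 400 / 2.00 = 620 nm.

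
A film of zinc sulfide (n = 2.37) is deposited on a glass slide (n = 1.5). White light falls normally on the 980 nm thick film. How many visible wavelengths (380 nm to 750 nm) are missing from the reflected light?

6

Ray reflecting at the top interface goes from n = 1.0 toward n = 2.37: a half-wave phase shift.
Ray reflecting at the bottom interface goes from n = 2.37 toward n = 1.5: no phase shift.
Exactly one π shift → a net half-wave offset.
So the condition for destructive reflection is 2 n t = m λ.
λ = 2 n t / m = 4645 / m nm.
m=6: 774 nm (IR); m=7: 664 nm (visible); m=8: 581 nm (visible); m=9: 516 nm (visible); m=10: 465 nm (visible); m=11: 422 nm (visible); m=12: 387 nm (visible); m=13: 357 nm (UV).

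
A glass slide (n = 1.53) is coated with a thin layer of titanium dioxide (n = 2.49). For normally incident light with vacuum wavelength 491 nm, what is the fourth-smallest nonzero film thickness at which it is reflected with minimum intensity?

394 nm

Ray reflecting at the top interface goes from n = 1.0 toward n = 2.49: a half-wave phase shift.
Ray reflecting at the bottom interface goes from n = 2.49 toward n = 1.53: no phase shift.
The two reflections differ by half a wavelength.
So the condition for destructive reflection is 2 n t = m λ.
The fourth-smallest nonzero thickness corresponds to m = 4: t = m λ / (2 n) = 4.00 × 491 / (2 × 2.49) = 394 nm.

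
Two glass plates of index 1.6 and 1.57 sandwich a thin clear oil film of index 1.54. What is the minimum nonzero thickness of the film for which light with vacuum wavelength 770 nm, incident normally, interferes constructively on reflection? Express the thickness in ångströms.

Top surface (1.6 → 1.54): reflection off a lower-index medium gives no phase shift.
Ray reflecting at the bottom interface goes from n = 1.54 toward n = 1.57: a half-wave phase shift.
The two reflections differ by half a wavelength.
With one net inversion, constructive interference in reflection requires 2 n t = (m + ½) λ.
Minimum at m = 0: t = λ / (4 n) = 770 / (4 × 1.54) = 125 nm.

1250 Å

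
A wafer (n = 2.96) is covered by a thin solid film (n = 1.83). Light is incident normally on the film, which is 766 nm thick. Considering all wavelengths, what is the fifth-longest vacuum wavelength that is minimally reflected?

623 nm

Top surface (1.0 → 1.83): reflection off a higher-index medium gives a half-wave phase shift.
Ray reflecting at the bottom interface goes from n = 1.83 toward n = 2.96: a half-wave phase shift.
Net: no relative phase inversion (both shifts match).
For dark reflection here: 2 n t = (m + ½) λ.
λ = 2 n t / (m + ½). The fifth-longest wavelength is m = 4: λ = 2 × 1.83 × 766 / 4.50 = 623 nm.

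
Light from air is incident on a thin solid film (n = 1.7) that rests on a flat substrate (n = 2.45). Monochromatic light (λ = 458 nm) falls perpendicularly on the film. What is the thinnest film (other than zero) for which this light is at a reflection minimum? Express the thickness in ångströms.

674 Å

Top surface (1.0 → 1.7): reflection off a higher-index medium gives a half-wave phase shift.
Bottom surface (1.7 → 2.45): reflection off a higher-index medium gives a half-wave phase shift.
Net: no relative phase inversion (both shifts match).
For weak reflection here: 2 n t = (m + ½) λ.
Minimum at m = 0: t = λ / (4 n) = 458 / (4 × 1.7) = 67.4 nm.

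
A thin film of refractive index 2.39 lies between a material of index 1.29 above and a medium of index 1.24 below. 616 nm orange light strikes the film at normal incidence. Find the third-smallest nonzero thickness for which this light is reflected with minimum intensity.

387 nm

Top surface (1.29 → 2.39): reflection off a higher-index medium gives a half-wave phase shift.
Bottom surface (2.39 → 1.24): reflection off a lower-index medium gives no phase shift.
Net: one phase inversion between the two reflected rays.
For weak reflection here: 2 n t = m λ.
The third-smallest nonzero thickness corresponds to m = 3: t = m λ / (2 n) = 3.00 × 616 / (2 × 2.39) = 387 nm.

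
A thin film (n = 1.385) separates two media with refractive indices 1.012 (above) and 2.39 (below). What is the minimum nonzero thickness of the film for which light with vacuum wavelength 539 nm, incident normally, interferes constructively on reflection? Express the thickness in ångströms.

At the upper boundary (n = 1.012 to n = 1.385) the reflected ray undergoes a half-wave phase shift.
Bottom surface (1.385 → 2.39): reflection off a higher-index medium gives a half-wave phase shift.
Zero or two π shifts → no net half-wave offset.
With no net inversion, constructive interference in reflection requires 2 n t = m λ.
Minimum nonzero at m = 1: t = λ / (2 n) = 539 / (2 × 1.385) = 195 nm.

1946 Å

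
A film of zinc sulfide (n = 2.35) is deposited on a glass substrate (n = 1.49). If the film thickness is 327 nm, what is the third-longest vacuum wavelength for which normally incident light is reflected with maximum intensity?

Ray reflecting at the top interface goes from n = 1.0 toward n = 2.35: a half-wave phase shift.
Ray reflecting at the bottom interface goes from n = 2.35 toward n = 1.49: no phase shift.
Net: one phase inversion between the two reflected rays.
So the condition for constructive reflection is 2 n t = (m + ½) λ.
λ = 2 n t / (m + ½). The third-longest wavelength is m = 2: λ = 2 × 2.35 × 327 / 2.50 = 615 nm.

615 nm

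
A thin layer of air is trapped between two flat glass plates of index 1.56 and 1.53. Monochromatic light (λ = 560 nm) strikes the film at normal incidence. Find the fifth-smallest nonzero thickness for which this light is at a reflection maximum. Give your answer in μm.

At the upper boundary (n = 1.56 to n = 1.0) the reflected ray undergoes no phase shift.
At the lower boundary (n = 1.0 to n = 1.53) the reflected ray undergoes a half-wave phase shift.
Exactly one π shift → a net half-wave offset.
So the condition for constructive reflection is 2 n t = (m + ½) λ.
The fifth-smallest nonzero thickness corresponds to m = 4: t = (m + ½) λ / (2 n) = 4.50 × 560 / (2 × 1.0) = 1260 nm.

1.26 μm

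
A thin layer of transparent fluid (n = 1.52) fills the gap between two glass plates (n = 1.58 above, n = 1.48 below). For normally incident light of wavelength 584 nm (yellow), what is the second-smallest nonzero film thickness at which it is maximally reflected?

384 nm

At the upper boundary (n = 1.58 to n = 1.52) the reflected ray undergoes no phase shift.
Ray reflecting at the bottom interface goes from n = 1.52 toward n = 1.48: no phase shift.
Zero or two π shifts → no net half-wave offset.
With no net inversion, constructive interference in reflection requires 2 n t = m λ.
The second-smallest nonzero thickness corresponds to m = 2: t = m λ / (2 n) = 2.00 × 584 / (2 × 1.52) = 384 nm.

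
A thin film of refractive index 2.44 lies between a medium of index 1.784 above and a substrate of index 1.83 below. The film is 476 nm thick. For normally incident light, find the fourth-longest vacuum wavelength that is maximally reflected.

664 nm

At the upper boundary (n = 1.784 to n = 2.44) the reflected ray undergoes a half-wave phase shift.
At the lower boundary (n = 2.44 to n = 1.83) the reflected ray undergoes no phase shift.
Net: one phase inversion between the two reflected rays.
With one net inversion, constructive interference in reflection requires 2 n t = (m + ½) λ.
λ = 2 n t / (m + ½). The fourth-longest wavelength is m = 3: λ = 2 × 2.44 × 476 / 3.50 = 664 nm.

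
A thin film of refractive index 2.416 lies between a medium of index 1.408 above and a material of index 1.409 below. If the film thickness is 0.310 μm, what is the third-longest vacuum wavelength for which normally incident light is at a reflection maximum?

Ray reflecting at the top interface goes from n = 1.408 toward n = 2.416: a half-wave phase shift.
At the lower boundary (n = 2.416 to n = 1.409) the reflected ray undergoes no phase shift.
The two reflections differ by half a wavelength.
For strong reflection here: 2 n t = (m + ½) λ.
λ = 2 n t / (m + ½). The third-longest wavelength is m = 2: λ = 2 × 2.416 × 310 / 2.50 = 599 nm.

599 nm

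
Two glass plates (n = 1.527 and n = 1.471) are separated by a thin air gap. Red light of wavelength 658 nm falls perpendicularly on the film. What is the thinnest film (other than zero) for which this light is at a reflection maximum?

Top surface (1.527 → 1.0): reflection off a lower-index medium gives no phase shift.
Bottom surface (1.0 → 1.471): reflection off a higher-index medium gives a half-wave phase shift.
Net: one phase inversion between the two reflected rays.
So the condition for constructive reflection is 2 n t = (m + ½) λ.
Minimum at m = 0: t = λ / (4 n) = 658 / (4 × 1.0) = 165 nm.

165 nm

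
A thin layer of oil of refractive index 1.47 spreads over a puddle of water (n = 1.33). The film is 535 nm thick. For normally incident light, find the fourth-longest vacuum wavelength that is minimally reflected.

393 nm

At the upper boundary (n = 1.0 to n = 1.47) the reflected ray undergoes a half-wave phase shift.
Ray reflecting at the bottom interface goes from n = 1.47 toward n = 1.33: no phase shift.
Exactly one π shift → a net half-wave offset.
With one net inversion, destructive interference in reflection requires 2 n t = m λ.
λ = 2 n t / m. The fourth-longest wavelength is m = 4: λ = 2 × 1.47 × 535 / 4.00 = 393 nm.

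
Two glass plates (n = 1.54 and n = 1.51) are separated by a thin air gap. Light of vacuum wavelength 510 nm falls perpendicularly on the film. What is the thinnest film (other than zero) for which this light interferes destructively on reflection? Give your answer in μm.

Ray reflecting at the top interface goes from n = 1.54 toward n = 1.0: no phase shift.
At the lower boundary (n = 1.0 to n = 1.51) the reflected ray undergoes a half-wave phase shift.
Exactly one π shift → a net half-wave offset.
So the condition for destructive reflection is 2 n t = m λ.
Minimum nonzero at m = 1: t = λ / (2 n) = 510 / (2 × 1.0) = 255 nm.

0.255 μm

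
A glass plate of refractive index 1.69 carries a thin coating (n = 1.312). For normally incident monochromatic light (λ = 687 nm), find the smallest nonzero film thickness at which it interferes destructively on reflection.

At the upper boundary (n = 1.0 to n = 1.312) the reflected ray undergoes a half-wave phase shift.
Ray reflecting at the bottom interface goes from n = 1.312 toward n = 1.69: a half-wave phase shift.
The two reflections carry the same phase change, so no net offset.
With no net inversion, destructive interference in reflection requires 2 n t = (m + ½) λ.
Minimum at m = 0: t = λ / (4 n) = 687 / (4 × 1.312) = 131 nm.

131 nm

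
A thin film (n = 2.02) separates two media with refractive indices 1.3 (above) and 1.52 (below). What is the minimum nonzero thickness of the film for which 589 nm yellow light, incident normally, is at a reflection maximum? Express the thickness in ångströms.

At the upper boundary (n = 1.3 to n = 2.02) the reflected ray undergoes a half-wave phase shift.
Bottom surface (2.02 → 1.52): reflection off a lower-index medium gives no phase shift.
The two reflections differ by half a wavelength.
So the condition for constructive reflection is 2 n t = (m + ½) λ.
Minimum at m = 0: t = λ / (4 n) = 589 / (4 × 2.02) = 72.9 nm.

729 Å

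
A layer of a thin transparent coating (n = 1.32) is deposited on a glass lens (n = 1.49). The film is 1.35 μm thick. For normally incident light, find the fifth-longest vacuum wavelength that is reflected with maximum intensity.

713 nm

At the upper boundary (n = 1.0 to n = 1.32) the reflected ray undergoes a half-wave phase shift.
Ray reflecting at the bottom interface goes from n = 1.32 toward n = 1.49: a half-wave phase shift.
Net: no relative phase inversion (both shifts match).
So the condition for constructive reflection is 2 n t = m λ.
λ = 2 n t / m. The fifth-longest wavelength is m = 5: λ = 2 × 1.32 × 1350 / 5.00 = 713 nm.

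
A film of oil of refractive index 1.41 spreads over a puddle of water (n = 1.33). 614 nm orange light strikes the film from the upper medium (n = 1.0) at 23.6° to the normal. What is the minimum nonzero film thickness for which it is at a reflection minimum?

Ray reflecting at the top interface goes from n = 1.0 toward n = 1.41: a half-wave phase shift.
Bottom surface (1.41 → 1.33): reflection off a lower-index medium gives no phase shift.
The two reflections differ by half a wavelength.
For dark reflection here: 2 n t cos θ_r = m λ.
Snell's law: 1.0 sin 23.6° = 1.41 sin θ_r → sin θ_r = 0.284, cos θ_r = 0.959.
Minimum nonzero at m = 1: t = λ / (2 n cos θ_r) = 614 / (2 × 1.41 × 0.959) = 227 nm.

227 nm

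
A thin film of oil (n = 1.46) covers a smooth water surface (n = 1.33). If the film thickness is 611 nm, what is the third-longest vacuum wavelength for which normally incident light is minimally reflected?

595 nm

Top surface (1.0 → 1.46): reflection off a higher-index medium gives a half-wave phase shift.
At the lower boundary (n = 1.46 to n = 1.33) the reflected ray undergoes no phase shift.
The two reflections differ by half a wavelength.
So the condition for destructive reflection is 2 n t = m λ.
λ = 2 n t / m. The third-longest wavelength is m = 3: λ = 2 × 1.46 × 611 / 3.00 = 595 nm.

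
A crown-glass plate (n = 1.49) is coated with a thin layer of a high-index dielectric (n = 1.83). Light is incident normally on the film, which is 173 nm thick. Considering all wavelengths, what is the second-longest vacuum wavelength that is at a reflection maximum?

Ray reflecting at the top interface goes from n = 1.0 toward n = 1.83: a half-wave phase shift.
Ray reflecting at the bottom interface goes from n = 1.83 toward n = 1.49: no phase shift.
Net: one phase inversion between the two reflected rays.
For strong reflection here: 2 n t = (m + ½) λ.
λ = 2 n t / (m + ½). The second-longest wavelength is m = 1: λ = 2 × 1.83 × 173 / 1.50 = 422 nm.

422 nm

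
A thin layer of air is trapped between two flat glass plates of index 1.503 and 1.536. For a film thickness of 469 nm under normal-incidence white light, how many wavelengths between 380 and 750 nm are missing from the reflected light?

Ray reflecting at the top interface goes from n = 1.503 toward n = 1.0: no phase shift.
Ray reflecting at the bottom interface goes from n = 1.0 toward n = 1.536: a half-wave phase shift.
The two reflections differ by half a wavelength.
With one net inversion, destructive interference in reflection requires 2 n t = m λ.
λ = 2 n t / m = 938 / m nm.
m=1: 938 nm (IR); m=2: 469 nm (visible); m=3: 313 nm (UV).

1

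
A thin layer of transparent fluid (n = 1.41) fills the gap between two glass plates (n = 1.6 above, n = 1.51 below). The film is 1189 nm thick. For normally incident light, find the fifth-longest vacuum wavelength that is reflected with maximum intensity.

At the upper boundary (n = 1.6 to n = 1.41) the reflected ray undergoes no phase shift.
Bottom surface (1.41 → 1.51): reflection off a higher-index medium gives a half-wave phase shift.
The two reflections differ by half a wavelength.
So the condition for constructive reflection is 2 n t = (m + ½) λ.
λ = 2 n t / (m + ½). The fifth-longest wavelength is m = 4: λ = 2 × 1.41 × 1189 / 4.50 = 745 nm.

745 nm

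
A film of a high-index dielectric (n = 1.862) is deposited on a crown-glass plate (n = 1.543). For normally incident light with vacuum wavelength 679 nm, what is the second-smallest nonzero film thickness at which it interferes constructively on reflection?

Top surface (1.0 → 1.862): reflection off a higher-index medium gives a half-wave phase shift.
Ray reflecting at the bottom interface goes from n = 1.862 toward n = 1.543: no phase shift.
Net: one phase inversion between the two reflected rays.
With one net inversion, constructive interference in reflection requires 2 n t = (m + ½) λ.
The second-smallest nonzero thickness corresponds to m = 1: t = (m + ½) λ / (2 n) = 1.50 × 679 / (2 × 1.862) = 273 nm.

273 nm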